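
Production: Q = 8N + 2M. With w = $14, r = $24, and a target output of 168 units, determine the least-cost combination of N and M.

The inputs are perfect substitutes, so the firm uses whichever has the lower cost per unit of output.
Cost per unit of output via N is w/8 = 1.75; via M it is r/2 = 12. N is cheaper.
Producing Q = 168 with N alone: N = 21, M = 0.

N* = 21, M* = 0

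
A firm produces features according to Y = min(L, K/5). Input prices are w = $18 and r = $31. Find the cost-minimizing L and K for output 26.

L* = 26, K* = 130

With a fixed-proportions technology, the cost-minimizing bundle uses no slack in either input: L = K/5 = Y.
So L = 26 and K = 5·26 = 130.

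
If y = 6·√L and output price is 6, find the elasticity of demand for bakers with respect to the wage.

ε = -2

MP_L = (1/2)·6·L^(-1/2), so P·MP_L = w gives 18·L^(-1/2) = w.
Solving, L(w) = (18/w)^(2). This is a constant-elasticity form: L ∝ w^(−2), so ε = −2.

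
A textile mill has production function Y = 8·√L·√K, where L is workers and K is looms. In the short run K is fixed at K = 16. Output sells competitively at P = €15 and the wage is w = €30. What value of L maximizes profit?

With K = 16, MP_L = (1/2)·8·L^(-1/2)·16^(1/2) = 16·L^(-1/2).
Profit maximization for a price taker requires P·MP_L = w: 15·16·L^(-1/2) = 30.
So L^(-1/2) = 0.125, which gives L = 64.

L* = 64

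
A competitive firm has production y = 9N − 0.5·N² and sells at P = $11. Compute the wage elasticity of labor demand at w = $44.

ε = -0.8

From P·MP_N = w with MP_N = 9 − N, labor demand is N(w) = 9 − w/11.
dN/dw = −1/(11) = -1/11.
At w = 44, N = 5, so ε = (dN/dw)·(w/N) = (-1/11)·(44/5) = -0.8.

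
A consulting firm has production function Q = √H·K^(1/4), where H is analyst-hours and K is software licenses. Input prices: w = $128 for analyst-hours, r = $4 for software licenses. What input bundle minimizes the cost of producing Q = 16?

H* = 16, K* = 256

Cost minimization requires the marginal rate of technical substitution to equal the input-price ratio: MP_H/MP_K = w/r.
Here MP_H/MP_K = (1/2)·(K/H)/(1/4) = 2·(K/H). Setting this equal to 128/4 = 32 gives K = 16H.
Substituting into Q = 16: H^(1/2)·(16H)^(1/4) = 16.
Solving, H = 16 and K = 256.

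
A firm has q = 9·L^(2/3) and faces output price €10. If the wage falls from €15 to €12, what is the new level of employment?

From P·MP_L = w with MP_L = 6·L^(-1/3), the labor demand is L(w) = (60/w)^(3).
At w = 15: L = 64. At w = 12: L = 125.

L* = 125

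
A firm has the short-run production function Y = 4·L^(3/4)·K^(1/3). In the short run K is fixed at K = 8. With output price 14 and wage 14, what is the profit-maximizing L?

L* = 1296

With K = 8, MP_L = (3/4)·4·L^(-1/4)·8^(1/3) = 6·L^(-1/4).
Profit maximization for a price taker requires P·MP_L = w: 14·6·L^(-1/4) = 14.
So L^(-1/4) = 1/6, which gives L = 1296.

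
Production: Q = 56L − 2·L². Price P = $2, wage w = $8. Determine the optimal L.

L* = 13

The marginal product of L is MP_L = 56 − 4L.
A price-taking firm hires until the value of the marginal product equals the wage: P·MP_L = w, so 2·(56 − 4L) = 8.
Then 56 − 4L = 4, giving L = 13.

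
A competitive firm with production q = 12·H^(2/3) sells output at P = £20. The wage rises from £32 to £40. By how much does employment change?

From P·MP_H = w with MP_H = 8·H^(-1/3), the labor demand is H(w) = (160/w)^(3).
At w = 32: H = 125. At w = 40: H = 64.
ΔH = 64 − 125 = -61.

ΔH = -61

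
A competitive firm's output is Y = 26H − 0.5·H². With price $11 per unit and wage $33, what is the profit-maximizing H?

H* = 23

The marginal product of H is MP_H = 26 − H.
A price-taking firm hires until the value of the marginal product equals the wage: P·MP_H = w, so 11·(26 − H) = 33.
Then 26 − H = 3, giving H = 23.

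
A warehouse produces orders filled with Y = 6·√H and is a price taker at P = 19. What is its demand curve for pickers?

MP_H = (1/2)·6·H^(-1/2) = 3·H^(-1/2).
Setting P·MP_H = w: 57·H^(-1/2) = w.
Solving for H: H^(-1/2) = w/57, so H = (57/w)^(2).

H(w) = 3249/w²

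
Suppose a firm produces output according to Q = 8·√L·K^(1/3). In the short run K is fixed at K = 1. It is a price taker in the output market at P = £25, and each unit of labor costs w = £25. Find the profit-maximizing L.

L* = 16

With K = 1, MP_L = (1/2)·8·L^(-1/2)·1^(1/3) = 4·L^(-1/2).
Profit maximization for a price taker requires P·MP_L = w: 25·4·L^(-1/2) = 25.
So L^(-1/2) = 0.25, which gives L = 16.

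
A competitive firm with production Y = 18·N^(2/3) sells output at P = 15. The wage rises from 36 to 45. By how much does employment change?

ΔN = -61

From P·MP_N = w with MP_N = 12·N^(-1/3), the labor demand is N(w) = (180/w)^(3).
At w = 36: N = 125. At w = 45: N = 64.
ΔN = 64 − 125 = -61.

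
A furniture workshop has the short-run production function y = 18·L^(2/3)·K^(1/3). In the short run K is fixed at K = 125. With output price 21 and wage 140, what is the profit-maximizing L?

With K = 125, MP_L = (2/3)·18·L^(-1/3)·125^(1/3) = 60·L^(-1/3).
Profit maximization for a price taker requires P·MP_L = w: 21·60·L^(-1/3) = 140.
So L^(-1/3) = 1/9, which gives L = 729.

L* = 729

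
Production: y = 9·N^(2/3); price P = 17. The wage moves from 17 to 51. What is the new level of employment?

N* = 8

From P·MP_N = w with MP_N = 6·N^(-1/3), the labor demand is N(w) = (102/w)^(3).
At w = 17: N = 216. At w = 51: N = 8.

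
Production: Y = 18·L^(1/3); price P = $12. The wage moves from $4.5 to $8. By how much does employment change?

ΔL = -37

From P·MP_L = w with MP_L = 6·L^(-2/3), the labor demand is L(w) = (72/w)^(3/2).
At w = 4.5: L = 64. At w = 8: L = 27.
ΔL = 27 − 64 = -37.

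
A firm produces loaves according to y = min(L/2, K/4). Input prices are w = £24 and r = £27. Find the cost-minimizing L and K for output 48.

L* = 96, K* = 192

With a fixed-proportions technology, the cost-minimizing bundle uses no slack in either input: L/2 = K/4 = y.
So L = 2·48 = 96 and K = 4·48 = 192.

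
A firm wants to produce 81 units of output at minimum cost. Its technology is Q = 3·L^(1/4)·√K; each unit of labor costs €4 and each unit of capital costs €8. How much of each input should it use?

L* = 81, K* = 81

Cost minimization requires the marginal rate of technical substitution to equal the input-price ratio: MP_L/MP_K = w/r.
Here MP_L/MP_K = (1/4)·(K/L)/(1/2) = 0.5·(K/L). Setting this equal to 4/8 = 0.5 gives K = L.
Substituting into Q = 81: 3·L^(1/4)·(L)^(1/2) = 81.
Solving, L = 81 and K = 81.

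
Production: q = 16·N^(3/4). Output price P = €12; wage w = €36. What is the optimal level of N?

N* = 256

MP_N = (3/4)·16·N^(-1/4) = 12·N^(-1/4).
Profit maximization for a price taker requires P·MP_N = w: 12·12·N^(-1/4) = 36.
So N^(-1/4) = 0.25, which gives N = 256.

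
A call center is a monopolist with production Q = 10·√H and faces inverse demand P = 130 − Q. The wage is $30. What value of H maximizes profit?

Marginal revenue from the inverse demand is MR = 130 − 2Q.
The marginal product is MP_H = 5·H^(-1/2).
A monopolist hires until marginal revenue product equals the wage: MR·MP_H = w.
At H, Q = 10·√H. Substituting and solving: (130 − 20·√H)·5·H^(-1/2) = 30 gives H = 25.

H* = 25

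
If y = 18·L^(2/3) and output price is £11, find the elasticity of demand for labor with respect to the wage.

ε = -3

MP_L = (2/3)·18·L^(-1/3), so P·MP_L = w gives 132·L^(-1/3) = w.
Solving, L(w) = (132/w)^(3). This is a constant-elasticity form: L ∝ w^(−3), so ε = −3.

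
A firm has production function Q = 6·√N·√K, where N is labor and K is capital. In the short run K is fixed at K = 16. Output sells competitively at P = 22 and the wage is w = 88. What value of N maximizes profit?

N* = 9

With K = 16, MP_N = (1/2)·6·N^(-1/2)·16^(1/2) = 12·N^(-1/2).
Profit maximization for a price taker requires P·MP_N = w: 22·12·N^(-1/2) = 88.
So N^(-1/2) = 1/3, which gives N = 9.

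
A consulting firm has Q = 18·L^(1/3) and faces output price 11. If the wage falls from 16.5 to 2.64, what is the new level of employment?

From P·MP_L = w with MP_L = 6·L^(-2/3), the labor demand is L(w) = (66/w)^(3/2).
At w = 16.5: L = 8. At w = 2.64: L = 125.

L* = 125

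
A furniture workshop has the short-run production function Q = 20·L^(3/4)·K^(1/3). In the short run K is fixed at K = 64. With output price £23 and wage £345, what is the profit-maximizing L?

With K = 64, MP_L = (3/4)·20·L^(-1/4)·64^(1/3) = 60·L^(-1/4).
Profit maximization for a price taker requires P·MP_L = w: 23·60·L^(-1/4) = 345.
So L^(-1/4) = 0.25, which gives L = 256.

L* = 256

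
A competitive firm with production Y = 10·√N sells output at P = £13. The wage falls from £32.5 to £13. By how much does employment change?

From P·MP_N = w with MP_N = 5·N^(-1/2), the labor demand is N(w) = (65/w)^(2).
At w = 32.5: N = 4. At w = 13: N = 25.
ΔN = 25 − 4 = 21.

ΔN = 21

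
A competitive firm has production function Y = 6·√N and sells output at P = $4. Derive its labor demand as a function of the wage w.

N(w) = 144/w²

MP_N = (1/2)·6·N^(-1/2) = 3·N^(-1/2).
Setting P·MP_N = w: 12·N^(-1/2) = w.
Solving for N: N^(-1/2) = w/12, so N = (12/w)^(2).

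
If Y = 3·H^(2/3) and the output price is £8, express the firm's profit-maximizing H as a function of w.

H(w) = 4096/w³

MP_H = (2/3)·3·H^(-1/3) = 2·H^(-1/3).
Setting P·MP_H = w: 16·H^(-1/3) = w.
Solving for H: H^(-1/3) = w/16, so H = (16/w)^(3).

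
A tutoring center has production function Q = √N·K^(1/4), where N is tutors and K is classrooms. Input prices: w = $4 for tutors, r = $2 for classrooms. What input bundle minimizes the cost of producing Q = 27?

Cost minimization requires the marginal rate of technical substitution to equal the input-price ratio: MP_N/MP_K = w/r.
Here MP_N/MP_K = (1/2)·(K/N)/(1/4) = 2·(K/N). Setting this equal to 4/2 = 2 gives K = N.
Substituting into Q = 27: N^(1/2)·(N)^(1/4) = 27.
Solving, N = 81 and K = 81.

N* = 81, K* = 81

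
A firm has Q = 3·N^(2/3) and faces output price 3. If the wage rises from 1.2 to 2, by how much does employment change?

From P·MP_N = w with MP_N = 2·N^(-1/3), the labor demand is N(w) = (6/w)^(3).
At w = 1.2: N = 125. At w = 2: N = 27.
ΔN = 27 − 125 = -98.

ΔN = -98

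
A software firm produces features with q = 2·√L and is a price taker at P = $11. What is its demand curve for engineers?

L(w) = 121/w²

MP_L = (1/2)·2·L^(-1/2) = L^(-1/2).
Setting P·MP_L = w: 11·L^(-1/2) = w.
Solving for L: L^(-1/2) = w/11, so L = (11/w)^(2).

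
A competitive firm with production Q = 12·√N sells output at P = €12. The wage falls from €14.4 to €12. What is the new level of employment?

N* = 36

From P·MP_N = w with MP_N = 6·N^(-1/2), the labor demand is N(w) = (72/w)^(2).
At w = 14.4: N = 25. At w = 12: N = 36.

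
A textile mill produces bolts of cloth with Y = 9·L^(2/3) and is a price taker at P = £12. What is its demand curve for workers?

L(w) = 373248/w³

MP_L = (2/3)·9·L^(-1/3) = 6·L^(-1/3).
Setting P·MP_L = w: 72·L^(-1/3) = w.
Solving for L: L^(-1/3) = w/72, so L = (72/w)^(3).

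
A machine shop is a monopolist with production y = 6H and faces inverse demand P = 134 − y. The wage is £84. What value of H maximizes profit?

Marginal revenue from the inverse demand is MR = 134 − 2y.
The marginal product is MP_H = 6.
A monopolist hires until marginal revenue product equals the wage: MR·MP_H = w.
(134 − 12H)·6 = 84, so H = 10.

H* = 10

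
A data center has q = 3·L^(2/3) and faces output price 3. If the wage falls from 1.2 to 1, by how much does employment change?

From P·MP_L = w with MP_L = 2·L^(-1/3), the labor demand is L(w) = (6/w)^(3).
At w = 1.2: L = 125. At w = 1: L = 216.
ΔL = 216 − 125 = 91.

ΔL = 91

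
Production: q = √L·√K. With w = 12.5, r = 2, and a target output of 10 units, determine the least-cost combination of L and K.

Cost minimization requires the marginal rate of technical substitution to equal the input-price ratio: MP_L/MP_K = w/r.
Here MP_L/MP_K = (1/2)·(K/L)/(1/2) = (K/L). Setting this equal to 12.5/2 = 6.25 gives K = 6.25L.
Substituting into q = 10: L^(1/2)·(6.25L)^(1/2) = 10.
Solving, L = 4 and K = 25.

L* = 4, K* = 25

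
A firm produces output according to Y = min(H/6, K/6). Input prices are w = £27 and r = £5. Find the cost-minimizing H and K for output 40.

H* = 240, K* = 240

With a fixed-proportions technology, the cost-minimizing bundle uses no slack in either input: H/6 = K/6 = Y.
So H = 6·40 = 240 and K = 6·40 = 240.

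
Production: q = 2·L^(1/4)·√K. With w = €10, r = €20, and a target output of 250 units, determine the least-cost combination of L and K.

Cost minimization requires the marginal rate of technical substitution to equal the input-price ratio: MP_L/MP_K = w/r.
Here MP_L/MP_K = (1/4)·(K/L)/(1/2) = 0.5·(K/L). Setting this equal to 10/20 = 0.5 gives K = L.
Substituting into q = 250: 2·L^(1/4)·(L)^(1/2) = 250.
Solving, L = 625 and K = 625.

L* = 625, K* = 625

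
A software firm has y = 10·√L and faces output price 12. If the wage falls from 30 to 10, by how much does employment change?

From P·MP_L = w with MP_L = 5·L^(-1/2), the labor demand is L(w) = (60/w)^(2).
At w = 30: L = 4. At w = 10: L = 36.
ΔL = 36 − 4 = 32.

ΔL = 32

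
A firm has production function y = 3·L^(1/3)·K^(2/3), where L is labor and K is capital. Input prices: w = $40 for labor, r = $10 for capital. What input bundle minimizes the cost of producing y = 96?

Cost minimization requires the marginal rate of technical substitution to equal the input-price ratio: MP_L/MP_K = w/r.
Here MP_L/MP_K = (1/3)·(K/L)/(2/3) = 0.5·(K/L). Setting this equal to 40/10 = 4 gives K = 8L.
Substituting into y = 96: 3·L^(1/3)·(8L)^(2/3) = 96.
Solving, L = 8 and K = 64.

L* = 8, K* = 64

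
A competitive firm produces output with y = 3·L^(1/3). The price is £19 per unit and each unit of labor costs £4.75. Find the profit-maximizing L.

MP_L = (1/3)·3·L^(-2/3) = L^(-2/3).
Profit maximization for a price taker requires P·MP_L = w: 19·L^(-2/3) = 4.75.
So L^(-2/3) = 0.25, which gives L = 8.

L* = 8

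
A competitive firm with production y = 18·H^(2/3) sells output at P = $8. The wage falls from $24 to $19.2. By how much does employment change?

From P·MP_H = w with MP_H = 12·H^(-1/3), the labor demand is H(w) = (96/w)^(3).
At w = 24: H = 64. At w = 19.2: H = 125.
ΔH = 125 − 64 = 61.

ΔH = 61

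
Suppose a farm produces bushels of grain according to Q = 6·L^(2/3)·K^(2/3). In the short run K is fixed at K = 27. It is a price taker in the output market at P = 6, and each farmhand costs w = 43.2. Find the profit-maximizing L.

L* = 125

With K = 27, MP_L = (2/3)·6·L^(-1/3)·27^(2/3) = 36·L^(-1/3).
Profit maximization for a price taker requires P·MP_L = w: 6·36·L^(-1/3) = 43.2.
So L^(-1/3) = 0.2, which gives L = 125.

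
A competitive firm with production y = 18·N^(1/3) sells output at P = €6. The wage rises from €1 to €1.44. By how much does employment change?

ΔN = -91

From P·MP_N = w with MP_N = 6·N^(-2/3), the labor demand is N(w) = (36/w)^(3/2).
At w = 1: N = 216. At w = 1.44: N = 125.
ΔN = 125 − 216 = -91.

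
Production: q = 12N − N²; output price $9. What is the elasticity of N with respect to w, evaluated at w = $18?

From P·MP_N = w with MP_N = 12 − 2N, labor demand is N(w) = (12 − w/9)/2.
dN/dw = −1/(18) = -1/18.
At w = 18, N = 5, so ε = (dN/dw)·(w/N) = (-1/18)·(18/5) = -0.2.

ε = -0.2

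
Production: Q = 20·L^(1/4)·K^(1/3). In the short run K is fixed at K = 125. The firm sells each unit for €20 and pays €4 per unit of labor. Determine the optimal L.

With K = 125, MP_L = (1/4)·20·L^(-3/4)·125^(1/3) = 25·L^(-3/4).
Profit maximization for a price taker requires P·MP_L = w: 20·25·L^(-3/4) = 4.
So L^(-3/4) = 0.008, which gives L = 625.

L* = 625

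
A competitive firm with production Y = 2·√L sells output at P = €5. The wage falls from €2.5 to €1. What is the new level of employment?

L* = 25

From P·MP_L = w with MP_L = L^(-1/2), the labor demand is L(w) = (5/w)^(2).
At w = 2.5: L = 4. At w = 1: L = 25.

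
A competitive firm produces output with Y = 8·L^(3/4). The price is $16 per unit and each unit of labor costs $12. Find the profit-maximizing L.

MP_L = (3/4)·8·L^(-1/4) = 6·L^(-1/4).
Profit maximization for a price taker requires P·MP_L = w: 16·6·L^(-1/4) = 12.
So L^(-1/4) = 0.125, which gives L = 4096.

L* = 4096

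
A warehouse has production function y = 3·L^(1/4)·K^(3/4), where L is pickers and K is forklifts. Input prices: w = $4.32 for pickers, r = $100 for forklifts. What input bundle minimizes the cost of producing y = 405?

L* = 625, K* = 81

Cost minimization requires the marginal rate of technical substitution to equal the input-price ratio: MP_L/MP_K = w/r.
Here MP_L/MP_K = (1/4)·(K/L)/(3/4) = (1/3)·(K/L). Setting this equal to 4.32/100 = 0.0432 gives K = 0.1296L.
Substituting into y = 405: 3·L^(1/4)·(0.1296L)^(3/4) = 405.
Solving, L = 625 and K = 81.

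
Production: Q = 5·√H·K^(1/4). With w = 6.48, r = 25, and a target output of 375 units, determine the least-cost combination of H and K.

H* = 625, K* = 81

Cost minimization requires the marginal rate of technical substitution to equal the input-price ratio: MP_H/MP_K = w/r.
Here MP_H/MP_K = (1/2)·(K/H)/(1/4) = 2·(K/H). Setting this equal to 6.48/25 = 0.2592 gives K = 0.1296H.
Substituting into Q = 375: 5·H^(1/2)·(0.1296H)^(1/4) = 375.
Solving, H = 625 and K = 81.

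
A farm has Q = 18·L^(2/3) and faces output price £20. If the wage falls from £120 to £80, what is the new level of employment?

L* = 27

From P·MP_L = w with MP_L = 12·L^(-1/3), the labor demand is L(w) = (240/w)^(3).
At w = 120: L = 8. At w = 80: L = 27.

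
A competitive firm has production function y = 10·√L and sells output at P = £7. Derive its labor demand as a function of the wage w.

L(w) = 1225/w²

MP_L = (1/2)·10·L^(-1/2) = 5·L^(-1/2).
Setting P·MP_L = w: 35·L^(-1/2) = w.
Solving for L: L^(-1/2) = w/35, so L = (35/w)^(2).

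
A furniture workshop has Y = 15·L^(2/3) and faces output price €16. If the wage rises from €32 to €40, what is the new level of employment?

L* = 64

From P·MP_L = w with MP_L = 10·L^(-1/3), the labor demand is L(w) = (160/w)^(3).
At w = 32: L = 125. At w = 40: L = 64.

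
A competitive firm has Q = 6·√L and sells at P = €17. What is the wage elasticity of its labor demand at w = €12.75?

MP_L = (1/2)·6·L^(-1/2), so P·MP_L = w gives 51·L^(-1/2) = w.
Solving, L(w) = (51/w)^(2). This is a constant-elasticity form: L ∝ w^(−2), so ε = −2.

ε = -2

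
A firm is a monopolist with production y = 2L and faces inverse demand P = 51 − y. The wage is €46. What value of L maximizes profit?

L* = 7

Marginal revenue from the inverse demand is MR = 51 − 2y.
The marginal product is MP_L = 2.
A monopolist hires until marginal revenue product equals the wage: MR·MP_L = w.
(51 − 4L)·2 = 46, so L = 7.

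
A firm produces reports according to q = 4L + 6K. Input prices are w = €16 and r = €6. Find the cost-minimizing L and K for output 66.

L* = 0, K* = 11

The inputs are perfect substitutes, so the firm uses whichever has the lower cost per unit of output.
Cost per unit of output via L is w/4 = 4; via K it is r/6 = 1. K is cheaper.
Producing q = 66 with K alone: L = 0, K = 11.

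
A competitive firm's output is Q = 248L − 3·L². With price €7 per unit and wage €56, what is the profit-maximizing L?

L* = 40

The marginal product of L is MP_L = 248 − 6L.
A price-taking firm hires until the value of the marginal product equals the wage: P·MP_L = w, so 7·(248 − 6L) = 56.
Then 248 − 6L = 8, giving L = 40.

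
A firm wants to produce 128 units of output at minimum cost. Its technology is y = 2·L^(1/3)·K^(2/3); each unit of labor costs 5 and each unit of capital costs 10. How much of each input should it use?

L* = 64, K* = 64

Cost minimization requires the marginal rate of technical substitution to equal the input-price ratio: MP_L/MP_K = w/r.
Here MP_L/MP_K = (1/3)·(K/L)/(2/3) = 0.5·(K/L). Setting this equal to 5/10 = 0.5 gives K = L.
Substituting into y = 128: 2·L^(1/3)·(L)^(2/3) = 128.
Solving, L = 64 and K = 64.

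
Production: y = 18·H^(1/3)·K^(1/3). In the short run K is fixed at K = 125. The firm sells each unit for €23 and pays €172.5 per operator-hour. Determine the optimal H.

H* = 8

With K = 125, MP_H = (1/3)·18·H^(-2/3)·125^(1/3) = 30·H^(-2/3).
Profit maximization for a price taker requires P·MP_H = w: 23·30·H^(-2/3) = 172.5.
So H^(-2/3) = 0.25, which gives H = 8.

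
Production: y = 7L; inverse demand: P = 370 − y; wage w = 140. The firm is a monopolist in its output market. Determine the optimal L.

Marginal revenue from the inverse demand is MR = 370 − 2y.
The marginal product is MP_L = 7.
A monopolist hires until marginal revenue product equals the wage: MR·MP_L = w.
(370 − 14L)·7 = 140, so L = 25.

L* = 25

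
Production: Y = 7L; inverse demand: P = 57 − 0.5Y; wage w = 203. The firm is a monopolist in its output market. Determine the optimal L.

L* = 4

Marginal revenue from the inverse demand is MR = 57 − Y.
The marginal product is MP_L = 7.
A monopolist hires until marginal revenue product equals the wage: MR·MP_L = w.
(57 − 7L)·7 = 203, so L = 4.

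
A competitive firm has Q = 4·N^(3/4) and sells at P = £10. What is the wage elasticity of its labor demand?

MP_N = (3/4)·4·N^(-1/4), so P·MP_N = w gives 30·N^(-1/4) = w.
Solving, N(w) = (30/w)^(4). This is a constant-elasticity form: N ∝ w^(−4), so ε = −4.

ε = -4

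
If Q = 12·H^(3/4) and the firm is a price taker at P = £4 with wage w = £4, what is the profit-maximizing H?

MP_H = (3/4)·12·H^(-1/4) = 9·H^(-1/4).
Profit maximization for a price taker requires P·MP_H = w: 4·9·H^(-1/4) = 4.
So H^(-1/4) = 1/9, which gives H = 6561.

H* = 6561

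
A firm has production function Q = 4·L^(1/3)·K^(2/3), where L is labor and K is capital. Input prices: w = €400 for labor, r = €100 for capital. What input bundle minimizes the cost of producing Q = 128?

Cost minimization requires the marginal rate of technical substitution to equal the input-price ratio: MP_L/MP_K = w/r.
Here MP_L/MP_K = (1/3)·(K/L)/(2/3) = 0.5·(K/L). Setting this equal to 400/100 = 4 gives K = 8L.
Substituting into Q = 128: 4·L^(1/3)·(8L)^(2/3) = 128.
Solving, L = 8 and K = 64.

L* = 8, K* = 64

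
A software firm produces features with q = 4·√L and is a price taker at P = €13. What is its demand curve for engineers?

MP_L = (1/2)·4·L^(-1/2) = 2·L^(-1/2).
Setting P·MP_L = w: 26·L^(-1/2) = w.
Solving for L: L^(-1/2) = w/26, so L = (26/w)^(2).

L(w) = 676/w²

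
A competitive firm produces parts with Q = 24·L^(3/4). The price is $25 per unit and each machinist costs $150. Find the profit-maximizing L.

MP_L = (3/4)·24·L^(-1/4) = 18·L^(-1/4).
Profit maximization for a price taker requires P·MP_L = w: 25·18·L^(-1/4) = 150.
So L^(-1/4) = 1/3, which gives L = 81.

L* = 81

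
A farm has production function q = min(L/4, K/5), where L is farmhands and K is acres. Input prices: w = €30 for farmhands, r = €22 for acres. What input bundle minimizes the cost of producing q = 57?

L* = 228, K* = 285

With a fixed-proportions technology, the cost-minimizing bundle uses no slack in either input: L/4 = K/5 = q.
So L = 4·57 = 228 and K = 5·57 = 285.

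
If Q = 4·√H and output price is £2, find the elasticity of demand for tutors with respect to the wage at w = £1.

MP_H = (1/2)·4·H^(-1/2), so P·MP_H = w gives 4·H^(-1/2) = w.
Solving, H(w) = (4/w)^(2). This is a constant-elasticity form: H ∝ w^(−2), so ε = −2.

ε = -2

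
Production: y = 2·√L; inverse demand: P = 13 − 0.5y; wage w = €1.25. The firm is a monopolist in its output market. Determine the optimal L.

L* = 16

Marginal revenue from the inverse demand is MR = 13 − y.
The marginal product is MP_L = L^(-1/2).
A monopolist hires until marginal revenue product equals the wage: MR·MP_L = w.
At L, y = 2·√L. Substituting and solving: (13 − 2·√L)·L^(-1/2) = 1.25 gives L = 16.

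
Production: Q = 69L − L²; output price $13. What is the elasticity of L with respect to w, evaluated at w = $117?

From P·MP_L = w with MP_L = 69 − 2L, labor demand is L(w) = (69 − w/13)/2.
dL/dw = −1/(26) = -1/26.
At w = 117, L = 30, so ε = (dL/dw)·(w/L) = (-1/26)·(117/30) = -0.15.

ε = -0.15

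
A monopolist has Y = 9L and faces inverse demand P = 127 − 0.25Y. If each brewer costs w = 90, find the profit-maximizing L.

L* = 26

Marginal revenue from the inverse demand is MR = 127 − 0.5Y.
The marginal product is MP_L = 9.
A monopolist hires until marginal revenue product equals the wage: MR·MP_L = w.
(127 − 4.5L)·9 = 90, so L = 26.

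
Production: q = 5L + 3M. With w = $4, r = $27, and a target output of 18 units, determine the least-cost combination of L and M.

L* = 3.6, M* = 0

The inputs are perfect substitutes, so the firm uses whichever has the lower cost per unit of output.
Cost per unit of output via L is w/5 = 0.8; via M it is r/3 = 9. L is cheaper.
Producing q = 18 with L alone: L = 3.6, M = 0.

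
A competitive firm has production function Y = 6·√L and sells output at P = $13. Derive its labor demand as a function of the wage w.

L(w) = 1521/w²

MP_L = (1/2)·6·L^(-1/2) = 3·L^(-1/2).
Setting P·MP_L = w: 39·L^(-1/2) = w.
Solving for L: L^(-1/2) = w/39, so L = (39/w)^(2).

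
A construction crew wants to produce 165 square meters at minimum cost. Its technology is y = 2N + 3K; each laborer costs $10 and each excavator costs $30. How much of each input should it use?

N* = 82.5, K* = 0

The inputs are perfect substitutes, so the firm uses whichever has the lower cost per unit of output.
Cost per unit of output via N is w/2 = 5; via K it is r/3 = 10. N is cheaper.
Producing y = 165 with N alone: N = 82.5, K = 0.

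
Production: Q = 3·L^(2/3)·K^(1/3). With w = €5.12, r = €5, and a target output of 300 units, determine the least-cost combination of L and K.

L* = 125, K* = 64

Cost minimization requires the marginal rate of technical substitution to equal the input-price ratio: MP_L/MP_K = w/r.
Here MP_L/MP_K = (2/3)·(K/L)/(1/3) = 2·(K/L). Setting this equal to 5.12/5 = 1.024 gives K = 0.512L.
Substituting into Q = 300: 3·L^(2/3)·(0.512L)^(1/3) = 300.
Solving, L = 125 and K = 64.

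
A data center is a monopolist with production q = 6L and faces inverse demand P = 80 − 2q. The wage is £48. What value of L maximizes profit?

Marginal revenue from the inverse demand is MR = 80 − 4q.
The marginal product is MP_L = 6.
A monopolist hires until marginal revenue product equals the wage: MR·MP_L = w.
(80 − 24L)·6 = 48, so L = 3.

L* = 3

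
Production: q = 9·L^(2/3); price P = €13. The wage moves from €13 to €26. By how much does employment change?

From P·MP_L = w with MP_L = 6·L^(-1/3), the labor demand is L(w) = (78/w)^(3).
At w = 13: L = 216. At w = 26: L = 27.
ΔL = 27 − 216 = -189.

ΔL = -189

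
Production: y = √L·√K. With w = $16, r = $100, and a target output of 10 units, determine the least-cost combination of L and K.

L* = 25, K* = 4

Cost minimization requires the marginal rate of technical substitution to equal the input-price ratio: MP_L/MP_K = w/r.
Here MP_L/MP_K = (1/2)·(K/L)/(1/2) = (K/L). Setting this equal to 16/100 = 0.16 gives K = 0.16L.
Substituting into y = 10: L^(1/2)·(0.16L)^(1/2) = 10.
Solving, L = 25 and K = 4.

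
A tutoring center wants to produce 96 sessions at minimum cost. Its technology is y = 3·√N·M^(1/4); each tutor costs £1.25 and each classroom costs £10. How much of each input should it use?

N* = 256, M* = 16

Cost minimization requires the marginal rate of technical substitution to equal the input-price ratio: MP_N/MP_M = w/r.
Here MP_N/MP_M = (1/2)·(M/N)/(1/4) = 2·(M/N). Setting this equal to 1.25/10 = 0.125 gives M = 0.0625N.
Substituting into y = 96: 3·N^(1/2)·(0.0625N)^(1/4) = 96.
Solving, N = 256 and M = 16.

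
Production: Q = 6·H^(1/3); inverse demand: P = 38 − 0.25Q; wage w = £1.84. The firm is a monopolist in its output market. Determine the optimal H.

Marginal revenue from the inverse demand is MR = 38 − 0.5Q.
The marginal product is MP_H = 2·H^(-2/3).
A monopolist hires until marginal revenue product equals the wage: MR·MP_H = w.
At H, Q = 6·H^(1/3). Substituting and solving: (38 − 3·H^(1/3))·2·H^(-2/3) = 1.84 gives H = 125.

H* = 125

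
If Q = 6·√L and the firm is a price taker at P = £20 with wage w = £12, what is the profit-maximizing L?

L* = 25

MP_L = (1/2)·6·L^(-1/2) = 3·L^(-1/2).
Profit maximization for a price taker requires P·MP_L = w: 20·3·L^(-1/2) = 12.
So L^(-1/2) = 0.2, which gives L = 25.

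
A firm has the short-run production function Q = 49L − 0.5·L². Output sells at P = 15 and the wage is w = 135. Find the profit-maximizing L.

L* = 40

The marginal product of L is MP_L = 49 − L.
A price-taking firm hires until the value of the marginal product equals the wage: P·MP_L = w, so 15·(49 − L) = 135.
Then 49 − L = 9, giving L = 40.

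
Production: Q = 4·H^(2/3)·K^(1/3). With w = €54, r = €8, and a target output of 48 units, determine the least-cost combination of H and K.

H* = 8, K* = 27

Cost minimization requires the marginal rate of technical substitution to equal the input-price ratio: MP_H/MP_K = w/r.
Here MP_H/MP_K = (2/3)·(K/H)/(1/3) = 2·(K/H). Setting this equal to 54/8 = 6.75 gives K = 3.375H.
Substituting into Q = 48: 4·H^(2/3)·(3.375H)^(1/3) = 48.
Solving, H = 8 and K = 27.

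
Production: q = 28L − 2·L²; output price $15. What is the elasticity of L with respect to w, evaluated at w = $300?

From P·MP_L = w with MP_L = 28 − 4L, labor demand is L(w) = (28 − w/15)/4.
dL/dw = −1/(60) = -1/60.
At w = 300, L = 2, so ε = (dL/dw)·(w/L) = (-1/60)·(300/2) = -2.5.

ε = -2.5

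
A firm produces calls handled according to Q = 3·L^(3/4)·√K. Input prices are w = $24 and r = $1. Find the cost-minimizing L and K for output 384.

Cost minimization requires the marginal rate of technical substitution to equal the input-price ratio: MP_L/MP_K = w/r.
Here MP_L/MP_K = (3/4)·(K/L)/(1/2) = 1.5·(K/L). Setting this equal to 24/1 = 24 gives K = 16L.
Substituting into Q = 384: 3·L^(3/4)·(16L)^(1/2) = 384.
Solving, L = 16 and K = 256.

L* = 16, K* = 256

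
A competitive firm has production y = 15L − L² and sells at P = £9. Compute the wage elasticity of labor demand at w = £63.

From P·MP_L = w with MP_L = 15 − 2L, labor demand is L(w) = (15 − w/9)/2.
dL/dw = −1/(18) = -1/18.
At w = 63, L = 4, so ε = (dL/dw)·(w/L) = (-1/18)·(63/4) = -0.875.

ε = -0.875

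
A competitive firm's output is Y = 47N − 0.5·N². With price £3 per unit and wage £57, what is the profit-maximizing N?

The marginal product of N is MP_N = 47 − N.
A price-taking firm hires until the value of the marginal product equals the wage: P·MP_N = w, so 3·(47 − N) = 57.
Then 47 − N = 19, giving N = 28.

N* = 28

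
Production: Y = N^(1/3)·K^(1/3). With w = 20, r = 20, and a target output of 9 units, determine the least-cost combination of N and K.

N* = 27, K* = 27

Cost minimization requires the marginal rate of technical substitution to equal the input-price ratio: MP_N/MP_K = w/r.
Here MP_N/MP_K = (1/3)·(K/N)/(1/3) = (K/N). Setting this equal to 20/20 = 1 gives K = N.
Substituting into Y = 9: N^(1/3)·(N)^(1/3) = 9.
Solving, N = 27 and K = 27.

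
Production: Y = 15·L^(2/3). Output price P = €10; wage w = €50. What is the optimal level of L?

L* = 8

MP_L = (2/3)·15·L^(-1/3) = 10·L^(-1/3).
Profit maximization for a price taker requires P·MP_L = w: 10·10·L^(-1/3) = 50.
So L^(-1/3) = 0.5, which gives L = 8.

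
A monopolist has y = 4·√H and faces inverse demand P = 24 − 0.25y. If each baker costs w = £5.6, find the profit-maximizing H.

Marginal revenue from the inverse demand is MR = 24 − 0.5y.
The marginal product is MP_H = 2·H^(-1/2).
A monopolist hires until marginal revenue product equals the wage: MR·MP_H = w.
At H, y = 4·√H. Substituting and solving: (24 − 2·√H)·2·H^(-1/2) = 5.6 gives H = 25.

H* = 25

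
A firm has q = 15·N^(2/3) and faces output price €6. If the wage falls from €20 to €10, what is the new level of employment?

From P·MP_N = w with MP_N = 10·N^(-1/3), the labor demand is N(w) = (60/w)^(3).
At w = 20: N = 27. At w = 10: N = 216.

N* = 216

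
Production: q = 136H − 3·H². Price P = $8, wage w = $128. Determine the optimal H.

The marginal product of H is MP_H = 136 − 6H.
A price-taking firm hires until the value of the marginal product equals the wage: P·MP_H = w, so 8·(136 − 6H) = 128.
Then 136 − 6H = 16, giving H = 20.

H* = 20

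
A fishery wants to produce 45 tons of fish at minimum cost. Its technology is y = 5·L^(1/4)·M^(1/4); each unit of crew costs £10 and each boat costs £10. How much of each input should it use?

L* = 81, M* = 81

Cost minimization requires the marginal rate of technical substitution to equal the input-price ratio: MP_L/MP_M = w/r.
Here MP_L/MP_M = (1/4)·(M/L)/(1/4) = (M/L). Setting this equal to 10/10 = 1 gives M = L.
Substituting into y = 45: 5·L^(1/4)·(L)^(1/4) = 45.
Solving, L = 81 and M = 81.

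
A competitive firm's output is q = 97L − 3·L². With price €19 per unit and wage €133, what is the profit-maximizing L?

The marginal product of L is MP_L = 97 − 6L.
A price-taking firm hires until the value of the marginal product equals the wage: P·MP_L = w, so 19·(97 − 6L) = 133.
Then 97 − 6L = 7, giving L = 15.

L* = 15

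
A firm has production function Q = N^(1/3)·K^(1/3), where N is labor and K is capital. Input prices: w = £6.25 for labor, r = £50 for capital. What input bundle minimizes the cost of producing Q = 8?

Cost minimization requires the marginal rate of technical substitution to equal the input-price ratio: MP_N/MP_K = w/r.
Here MP_N/MP_K = (1/3)·(K/N)/(1/3) = (K/N). Setting this equal to 6.25/50 = 0.125 gives K = 0.125N.
Substituting into Q = 8: N^(1/3)·(0.125N)^(1/3) = 8.
Solving, N = 64 and K = 8.

N* = 64, K* = 8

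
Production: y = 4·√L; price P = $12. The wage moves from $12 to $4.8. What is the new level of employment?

L* = 25

From P·MP_L = w with MP_L = 2·L^(-1/2), the labor demand is L(w) = (24/w)^(2).
At w = 12: L = 4. At w = 4.8: L = 25.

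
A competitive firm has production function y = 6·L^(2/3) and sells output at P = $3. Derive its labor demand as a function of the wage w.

L(w) = 1728/w³

MP_L = (2/3)·6·L^(-1/3) = 4·L^(-1/3).
Setting P·MP_L = w: 12·L^(-1/3) = w.
Solving for L: L^(-1/3) = w/12, so L = (12/w)^(3).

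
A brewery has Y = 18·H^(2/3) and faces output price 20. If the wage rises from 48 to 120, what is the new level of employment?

H* = 8

From P·MP_H = w with MP_H = 12·H^(-1/3), the labor demand is H(w) = (240/w)^(3).
At w = 48: H = 125. At w = 120: H = 8.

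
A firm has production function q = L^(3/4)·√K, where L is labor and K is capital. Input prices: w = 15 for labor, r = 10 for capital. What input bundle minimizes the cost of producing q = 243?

L* = 81, K* = 81

Cost minimization requires the marginal rate of technical substitution to equal the input-price ratio: MP_L/MP_K = w/r.
Here MP_L/MP_K = (3/4)·(K/L)/(1/2) = 1.5·(K/L). Setting this equal to 15/10 = 1.5 gives K = L.
Substituting into q = 243: L^(3/4)·(L)^(1/2) = 243.
Solving, L = 81 and K = 81.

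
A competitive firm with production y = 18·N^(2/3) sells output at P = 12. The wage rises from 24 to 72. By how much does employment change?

ΔN = -208

From P·MP_N = w with MP_N = 12·N^(-1/3), the labor demand is N(w) = (144/w)^(3).
At w = 24: N = 216. At w = 72: N = 8.
ΔN = 8 − 216 = -208.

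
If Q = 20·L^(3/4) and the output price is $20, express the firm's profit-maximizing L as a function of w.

MP_L = (3/4)·20·L^(-1/4) = 15·L^(-1/4).
Setting P·MP_L = w: 300·L^(-1/4) = w.
Solving for L: L^(-1/4) = w/300, so L = (300/w)^(4).

L(w) = (300/w)^(4)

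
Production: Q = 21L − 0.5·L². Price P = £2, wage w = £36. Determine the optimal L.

L* = 3

The marginal product of L is MP_L = 21 − L.
A price-taking firm hires until the value of the marginal product equals the wage: P·MP_L = w, so 2·(21 − L) = 36.
Then 21 − L = 18, giving L = 3.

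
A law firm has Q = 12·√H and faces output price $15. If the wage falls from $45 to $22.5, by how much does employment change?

ΔH = 12

From P·MP_H = w with MP_H = 6·H^(-1/2), the labor demand is H(w) = (90/w)^(2).
At w = 45: H = 4. At w = 22.5: H = 16.
ΔH = 16 − 4 = 12.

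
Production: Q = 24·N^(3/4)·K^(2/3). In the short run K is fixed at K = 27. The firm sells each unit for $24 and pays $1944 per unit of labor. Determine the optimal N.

N* = 16

With K = 27, MP_N = (3/4)·24·N^(-1/4)·27^(2/3) = 162·N^(-1/4).
Profit maximization for a price taker requires P·MP_N = w: 24·162·N^(-1/4) = 1944.
So N^(-1/4) = 0.5, which gives N = 16.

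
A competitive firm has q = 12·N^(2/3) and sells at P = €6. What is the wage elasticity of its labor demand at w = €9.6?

MP_N = (2/3)·12·N^(-1/3), so P·MP_N = w gives 48·N^(-1/3) = w.
Solving, N(w) = (48/w)^(3). This is a constant-elasticity form: N ∝ w^(−3), so ε = −3.

ε = -3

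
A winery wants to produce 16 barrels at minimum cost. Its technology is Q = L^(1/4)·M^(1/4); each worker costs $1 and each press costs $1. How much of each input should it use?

L* = 256, M* = 256

Cost minimization requires the marginal rate of technical substitution to equal the input-price ratio: MP_L/MP_M = w/r.
Here MP_L/MP_M = (1/4)·(M/L)/(1/4) = (M/L). Setting this equal to 1/1 = 1 gives M = L.
Substituting into Q = 16: L^(1/4)·(L)^(1/4) = 16.
Solving, L = 256 and M = 256.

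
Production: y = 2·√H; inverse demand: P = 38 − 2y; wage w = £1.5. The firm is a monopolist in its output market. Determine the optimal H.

H* = 16

Marginal revenue from the inverse demand is MR = 38 − 4y.
The marginal product is MP_H = H^(-1/2).
A monopolist hires until marginal revenue product equals the wage: MR·MP_H = w.
At H, y = 2·√H. Substituting and solving: (38 − 8·√H)·H^(-1/2) = 1.5 gives H = 16.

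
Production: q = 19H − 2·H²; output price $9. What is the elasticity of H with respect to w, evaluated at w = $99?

From P·MP_H = w with MP_H = 19 − 4H, labor demand is H(w) = (19 − w/9)/4.
dH/dw = −1/(36) = -1/36.
At w = 99, H = 2, so ε = (dH/dw)·(w/H) = (-1/36)·(99/2) = -1.375.

ε = -1.375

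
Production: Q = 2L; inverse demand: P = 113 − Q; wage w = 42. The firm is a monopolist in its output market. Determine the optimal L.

L* = 23

Marginal revenue from the inverse demand is MR = 113 − 2Q.
The marginal product is MP_L = 2.
A monopolist hires until marginal revenue product equals the wage: MR·MP_L = w.
(113 − 4L)·2 = 42, so L = 23.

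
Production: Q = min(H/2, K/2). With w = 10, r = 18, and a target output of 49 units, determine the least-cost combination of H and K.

H* = 98, K* = 98

With a fixed-proportions technology, the cost-minimizing bundle uses no slack in either input: H/2 = K/2 = Q.
So H = 2·49 = 98 and K = 2·49 = 98.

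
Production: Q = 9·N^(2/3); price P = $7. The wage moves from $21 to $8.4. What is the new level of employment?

From P·MP_N = w with MP_N = 6·N^(-1/3), the labor demand is N(w) = (42/w)^(3).
At w = 21: N = 8. At w = 8.4: N = 125.

N* = 125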